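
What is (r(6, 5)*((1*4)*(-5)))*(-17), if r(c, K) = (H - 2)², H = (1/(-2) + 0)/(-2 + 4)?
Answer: 6885/4 ≈ 1721.3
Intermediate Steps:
H = -¼ (H = (1*(-½) + 0)/2 = (-½ + 0)*(½) = -½*½ = -¼ ≈ -0.25000)
r(c, K) = 81/16 (r(c, K) = (-¼ - 2)² = (-9/4)² = 81/16)
(r(6, 5)*((1*4)*(-5)))*(-17) = (81*((1*4)*(-5))/16)*(-17) = (81*(4*(-5))/16)*(-17) = ((81/16)*(-20))*(-17) = -405/4*(-17) = 6885/4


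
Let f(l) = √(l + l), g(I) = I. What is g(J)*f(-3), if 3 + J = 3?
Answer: 0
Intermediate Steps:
J = 0 (J = -3 + 3 = 0)
f(l) = √2*√l (f(l) = √(2*l) = √2*√l)
g(J)*f(-3) = 0*(√2*√(-3)) = 0*(√2*(I*√3)) = 0*(I*√6) = 0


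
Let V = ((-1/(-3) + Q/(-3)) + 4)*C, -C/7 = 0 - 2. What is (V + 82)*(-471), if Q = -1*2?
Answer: -71592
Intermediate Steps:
Q = -2
C = 14 (C = -7*(0 - 2) = -7*(-2) = 14)
V = 70 (V = ((-1/(-3) - 2/(-3)) + 4)*14 = ((-1*(-1/3) - 2*(-1/3)) + 4)*14 = ((1/3 + 2/3) + 4)*14 = (1 + 4)*14 = 5*14 = 70)
(V + 82)*(-471) = (70 + 82)*(-471) = 152*(-471) = -71592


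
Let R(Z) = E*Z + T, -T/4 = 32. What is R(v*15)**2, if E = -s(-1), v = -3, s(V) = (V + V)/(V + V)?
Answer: 6889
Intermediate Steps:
T = -128 (T = -4*32 = -128)
s(V) = 1 (s(V) = (2*V)/((2*V)) = (2*V)*(1/(2*V)) = 1)
E = -1 (E = -1*1 = -1)
R(Z) = -128 - Z (R(Z) = -Z - 128 = -128 - Z)
R(v*15)**2 = (-128 - (-3)*15)**2 = (-128 - 1*(-45))**2 = (-128 + 45)**2 = (-83)**2 = 6889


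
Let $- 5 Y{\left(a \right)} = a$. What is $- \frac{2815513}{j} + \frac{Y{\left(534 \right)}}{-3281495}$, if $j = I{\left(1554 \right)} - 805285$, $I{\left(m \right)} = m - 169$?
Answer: $\frac{1847835537691}{527598766100} \approx 3.5023$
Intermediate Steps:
$Y{\left(a \right)} = - \frac{a}{5}$
$I{\left(m \right)} = -169 + m$ ($I{\left(m \right)} = m - 169 = -169 + m$)
$j = -803900$ ($j = \left(-169 + 1554\right) - 805285 = 1385 - 805285 = -803900$)
$- \frac{2815513}{j} + \frac{Y{\left(534 \right)}}{-3281495} = - \frac{2815513}{-803900} + \frac{\left(- \frac{1}{5}\right) 534}{-3281495} = \left(-2815513\right) \left(- \frac{1}{803900}\right) - - \frac{534}{16407475} = \frac{2815513}{803900} + \frac{534}{16407475} = \frac{1847835537691}{527598766100}$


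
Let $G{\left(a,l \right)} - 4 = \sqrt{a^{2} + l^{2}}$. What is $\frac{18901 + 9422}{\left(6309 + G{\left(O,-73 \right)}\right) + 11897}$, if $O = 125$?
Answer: $\frac{257880915}{165791573} - \frac{28323 \sqrt{20954}}{331583146} \approx 1.5431$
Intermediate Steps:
$G{\left(a,l \right)} = 4 + \sqrt{a^{2} + l^{2}}$
$\frac{18901 + 9422}{\left(6309 + G{\left(O,-73 \right)}\right) + 11897} = \frac{18901 + 9422}{\left(6309 + \left(4 + \sqrt{125^{2} + \left(-73\right)^{2}}\right)\right) + 11897} = \frac{28323}{\left(6309 + \left(4 + \sqrt{15625 + 5329}\right)\right) + 11897} = \frac{28323}{\left(6309 + \left(4 + \sqrt{20954}\right)\right) + 11897} = \frac{28323}{\left(6313 + \sqrt{20954}\right) + 11897} = \frac{28323}{18210 + \sqrt{20954}}$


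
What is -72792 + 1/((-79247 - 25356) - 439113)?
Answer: -39578175073/543716 ≈ -72792.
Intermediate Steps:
-72792 + 1/((-79247 - 25356) - 439113) = -72792 + 1/(-104603 - 439113) = -72792 + 1/(-543716) = -72792 - 1/543716 = -39578175073/543716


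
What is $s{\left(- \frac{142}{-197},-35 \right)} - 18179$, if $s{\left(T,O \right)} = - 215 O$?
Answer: $-10654$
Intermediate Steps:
$s{\left(- \frac{142}{-197},-35 \right)} - 18179 = \left(-215\right) \left(-35\right) - 18179 = 7525 - 18179 = -10654$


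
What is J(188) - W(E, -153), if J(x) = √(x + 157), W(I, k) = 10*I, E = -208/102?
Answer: 1040/51 + √345 ≈ 38.966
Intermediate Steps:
E = -104/51 (E = -208*1/102 = -104/51 ≈ -2.0392)
J(x) = √(157 + x)
J(188) - W(E, -153) = √(157 + 188) - 10*(-104)/51 = √345 - 1*(-1040/51) = √345 + 1040/51 = 1040/51 + √345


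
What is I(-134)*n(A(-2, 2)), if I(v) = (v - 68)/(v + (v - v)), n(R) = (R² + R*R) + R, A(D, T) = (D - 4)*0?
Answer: 0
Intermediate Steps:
A(D, T) = 0 (A(D, T) = (-4 + D)*0 = 0)
n(R) = R + 2*R² (n(R) = (R² + R²) + R = 2*R² + R = R + 2*R²)
I(v) = (-68 + v)/v (I(v) = (-68 + v)/(v + 0) = (-68 + v)/v)
I(-134)*n(A(-2, 2)) = ((-68 - 134)/(-134))*(0*(1 + 2*0)) = (-1/134*(-202))*(0*(1 + 0)) = 101*(0*1)/67 = (101/67)*0 = 0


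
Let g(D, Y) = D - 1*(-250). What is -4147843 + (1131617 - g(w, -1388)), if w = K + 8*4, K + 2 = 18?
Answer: -3016524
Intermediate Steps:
K = 16 (K = -2 + 18 = 16)
w = 48 (w = 16 + 8*4 = 16 + 32 = 48)
g(D, Y) = 250 + D (g(D, Y) = D + 250 = 250 + D)
-4147843 + (1131617 - g(w, -1388)) = -4147843 + (1131617 - (250 + 48)) = -4147843 + (1131617 - 1*298) = -4147843 + (1131617 - 298) = -4147843 + 1131319 = -3016524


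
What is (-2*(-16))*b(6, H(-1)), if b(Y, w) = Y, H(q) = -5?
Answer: 192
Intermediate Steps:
(-2*(-16))*b(6, H(-1)) = -2*(-16)*6 = 32*6 = 192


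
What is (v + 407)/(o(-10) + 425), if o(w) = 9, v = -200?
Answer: 207/434 ≈ 0.47696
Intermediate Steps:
(v + 407)/(o(-10) + 425) = (-200 + 407)/(9 + 425) = 207/434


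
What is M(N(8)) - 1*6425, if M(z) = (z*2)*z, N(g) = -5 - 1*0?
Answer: -6375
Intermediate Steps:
N(g) = -5 (N(g) = -5 + 0 = -5)
M(z) = 2*z**2 (M(z) = (2*z)*z = 2*z**2)
M(N(8)) - 1*6425 = 2*(-5)**2 - 1*6425 = 2*25 - 6425 = 50 - 6425 = -6375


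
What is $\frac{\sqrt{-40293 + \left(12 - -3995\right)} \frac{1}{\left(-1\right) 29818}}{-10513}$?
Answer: $\frac{i \sqrt{36286}}{313476634} \approx 6.0767 \cdot 10^{-7} i$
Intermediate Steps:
$\frac{\sqrt{-40293 + \left(12 - -3995\right)} \frac{1}{\left(-1\right) 29818}}{-10513} = \frac{\sqrt{-40293 + \left(12 + 3995\right)}}{-29818} \left(- \frac{1}{10513}\right) = \sqrt{-40293 + 4007} \left(- \frac{1}{29818}\right) \left(- \frac{1}{10513}\right) = \sqrt{-36286} \left(- \frac{1}{29818}\right) \left(- \frac{1}{10513}\right) = i \sqrt{36286} \left(- \frac{1}{29818}\right) \left(- \frac{1}{10513}\right) = - \frac{i \sqrt{36286}}{29818} \left(- \frac{1}{10513}\right) = \frac{i \sqrt{36286}}{313476634}$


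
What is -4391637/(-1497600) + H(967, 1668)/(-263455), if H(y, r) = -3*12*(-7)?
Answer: 77108088709/26303347200 ≈ 2.9315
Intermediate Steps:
H(y, r) = 252 (H(y, r) = -36*(-7) = 252)
-4391637/(-1497600) + H(967, 1668)/(-263455) = -4391637/(-1497600) + 252/(-263455) = -4391637*(-1/1497600) + 252*(-1/263455) = 1463879/499200 - 252/263455 = 77108088709/26303347200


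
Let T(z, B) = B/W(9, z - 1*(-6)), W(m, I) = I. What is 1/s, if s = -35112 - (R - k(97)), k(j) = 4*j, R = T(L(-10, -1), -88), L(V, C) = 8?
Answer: -7/243024 ≈ -2.8804e-5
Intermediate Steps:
T(z, B) = B/(6 + z) (T(z, B) = B/(z - 1*(-6)) = B/(z + 6) = B/(6 + z))
R = -44/7 (R = -88/(6 + 8) = -88/14 = -88*1/14 = -44/7 ≈ -6.2857)
s = -243024/7 (s = -35112 - (-44/7 - 4*97) = -35112 - (-44/7 - 1*388) = -35112 - (-44/7 - 388) = -35112 - 1*(-2760/7) = -35112 + 2760/7 = -243024/7 ≈ -34718.)
1/s = 1/(-243024/7) = -7/243024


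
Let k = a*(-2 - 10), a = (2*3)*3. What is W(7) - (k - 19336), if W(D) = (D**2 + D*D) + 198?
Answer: 19848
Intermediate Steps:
W(D) = 198 + 2*D**2 (W(D) = (D**2 + D**2) + 198 = 2*D**2 + 198 = 198 + 2*D**2)
a = 18 (a = 6*3 = 18)
k = -216 (k = 18*(-2 - 10) = 18*(-12) = -216)
W(7) - (k - 19336) = (198 + 2*7**2) - (-216 - 19336) = (198 + 2*49) - 1*(-19552) = (198 + 98) + 19552 = 296 + 19552 = 19848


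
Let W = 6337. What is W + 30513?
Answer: 36850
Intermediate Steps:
W + 30513 = 6337 + 30513 = 36850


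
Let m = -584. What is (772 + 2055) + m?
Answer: 2243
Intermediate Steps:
(772 + 2055) + m = (772 + 2055) - 584 = 2827 - 584 = 2243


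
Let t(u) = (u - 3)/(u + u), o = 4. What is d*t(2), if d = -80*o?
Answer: 80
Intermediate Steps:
t(u) = (-3 + u)/(2*u) (t(u) = (-3 + u)/((2*u)) = (-3 + u)*(1/(2*u)) = (-3 + u)/(2*u))
d = -320 (d = -80*4 = -320)
d*t(2) = -160*(-3 + 2)/2 = -160*(-1)/2 = -320*(-¼) = 80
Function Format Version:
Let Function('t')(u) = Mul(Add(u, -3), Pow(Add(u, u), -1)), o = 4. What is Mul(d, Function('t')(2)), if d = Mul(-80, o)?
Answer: 80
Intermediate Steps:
Function('t')(u) = Mul(Rational(1, 2), Pow(u, -1), Add(-3, u)) (Function('t')(u) = Mul(Add(-3, u), Pow(Mul(2, u), -1)) = Mul(Add(-3, u), Mul(Rational(1, 2), Pow(u, -1))) = Mul(Rational(1, 2), Pow(u, -1), Add(-3, u)))
d = -320 (d = Mul(-80, 4) = -320)
Mul(d, Function('t')(2)) = Mul(-320, Mul(Rational(1, 2), Pow(2, -1), Add(-3, 2))) = Mul(-320, Mul(Rational(1, 2), Rational(1, 2), -1)) = Mul(-320, Rational(-1, 4)) = 80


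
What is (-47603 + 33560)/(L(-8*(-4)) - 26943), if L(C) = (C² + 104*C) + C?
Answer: 14043/22559 ≈ 0.62250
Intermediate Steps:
L(C) = C² + 105*C
(-47603 + 33560)/(L(-8*(-4)) - 26943) = (-47603 + 33560)/((-8*(-4))*(105 - 8*(-4)) - 26943) = -14043/(32*(105 + 32) - 26943) = -14043/(32*137 - 26943) = -14043/(4384 - 26943) = -14043/(-22559) = -14043*(-1/22559) = 14043/22559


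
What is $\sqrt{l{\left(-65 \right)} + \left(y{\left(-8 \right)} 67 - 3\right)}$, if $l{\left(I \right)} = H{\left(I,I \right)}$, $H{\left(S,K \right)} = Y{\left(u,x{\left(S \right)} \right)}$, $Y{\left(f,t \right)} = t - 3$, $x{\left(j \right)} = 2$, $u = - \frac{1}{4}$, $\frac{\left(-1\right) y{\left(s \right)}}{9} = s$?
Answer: $2 \sqrt{1205} \approx 69.426$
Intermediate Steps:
$y{\left(s \right)} = - 9 s$
$u = - \frac{1}{4}$ ($u = \left(-1\right) \frac{1}{4} = - \frac{1}{4} \approx -0.25$)
$Y{\left(f,t \right)} = -3 + t$
$H{\left(S,K \right)} = -1$ ($H{\left(S,K \right)} = -3 + 2 = -1$)
$l{\left(I \right)} = -1$
$\sqrt{l{\left(-65 \right)} + \left(y{\left(-8 \right)} 67 - 3\right)} = \sqrt{-1 - \left(3 - \left(-9\right) \left(-8\right) 67\right)} = \sqrt{-1 + \left(72 \cdot 67 - 3\right)} = \sqrt{-1 + \left(4824 - 3\right)} = \sqrt{-1 + 4821} = \sqrt{4820} = 2 \sqrt{1205}$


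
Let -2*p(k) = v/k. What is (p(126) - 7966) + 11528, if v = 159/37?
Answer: 11070643/3108 ≈ 3562.0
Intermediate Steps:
v = 159/37 (v = 159*(1/37) = 159/37 ≈ 4.2973)
p(k) = -159/(74*k)
(p(126) - 7966) + 11528 = (-159/74/126 - 7966) + 11528 = (-159/74*1/126 - 7966) + 11528 = (-53/3108 - 7966) + 11528 = -24758381/3108 + 11528 = 11070643/3108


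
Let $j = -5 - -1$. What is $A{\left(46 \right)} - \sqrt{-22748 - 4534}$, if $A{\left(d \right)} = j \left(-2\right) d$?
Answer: $368 - i \sqrt{27282} \approx 368.0 - 165.17 i$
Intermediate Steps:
$j = -4$ ($j = -5 + 1 = -4$)
$A{\left(d \right)} = 8 d$ ($A{\left(d \right)} = \left(-4\right) \left(-2\right) d = 8 d$)
$A{\left(46 \right)} - \sqrt{-22748 - 4534} = 8 \cdot 46 - \sqrt{-22748 - 4534} = 368 - \sqrt{-27282} = 368 - i \sqrt{27282}$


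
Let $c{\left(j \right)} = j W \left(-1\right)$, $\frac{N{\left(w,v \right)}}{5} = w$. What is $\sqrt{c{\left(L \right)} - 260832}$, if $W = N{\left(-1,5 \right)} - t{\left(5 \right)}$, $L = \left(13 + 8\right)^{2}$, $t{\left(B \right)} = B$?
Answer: $i \sqrt{256422} \approx 506.38 i$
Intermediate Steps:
$N{\left(w,v \right)} = 5 w$
$L = 441$ ($L = 21^{2} = 441$)
$W = -10$ ($W = 5 \left(-1\right) - 5 = -5 - 5 = -10$)
$c{\left(j \right)} = 10 j$ ($c{\left(j \right)} = j \left(-10\right) \left(-1\right) = - 10 j \left(-1\right) = 10 j$)
$\sqrt{c{\left(L \right)} - 260832} = \sqrt{10 \cdot 441 - 260832} = \sqrt{4410 - 260832} = \sqrt{-256422} = i \sqrt{256422}$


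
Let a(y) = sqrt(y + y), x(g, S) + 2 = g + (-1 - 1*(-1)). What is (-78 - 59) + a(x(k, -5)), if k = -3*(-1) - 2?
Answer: -137 + I*sqrt(2) ≈ -137.0 + 1.4142*I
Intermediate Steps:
k = 1 (k = 3 - 2 = 1)
x(g, S) = -2 + g (x(g, S) = -2 + (g + (-1 - 1*(-1))) = -2 + (g + (-1 + 1)) = -2 + (g + 0) = -2 + g)
a(y) = sqrt(2)*sqrt(y) (a(y) = sqrt(2*y) = sqrt(2)*sqrt(y))
(-78 - 59) + a(x(k, -5)) = (-78 - 59) + sqrt(2)*sqrt(-2 + 1) = -137 + sqrt(2)*sqrt(-1) = -137 + sqrt(2)*I = -137 + I*sqrt(2)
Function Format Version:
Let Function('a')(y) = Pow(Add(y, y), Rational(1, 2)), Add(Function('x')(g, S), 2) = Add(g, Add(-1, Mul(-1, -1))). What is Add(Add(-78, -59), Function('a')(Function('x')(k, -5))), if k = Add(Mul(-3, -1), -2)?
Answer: Add(-137, Mul(I, Pow(2, Rational(1, 2)))) ≈ Add(-137.00, Mul(1.4142, I))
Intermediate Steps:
k = 1 (k = Add(3, -2) = 1)
Function('x')(g, S) = Add(-2, g) (Function('x')(g, S) = Add(-2, Add(g, Add(-1, Mul(-1, -1)))) = Add(-2, Add(g, Add(-1, 1))) = Add(-2, Add(g, 0)) = Add(-2, g))
Function('a')(y) = Mul(Pow(2, Rational(1, 2)), Pow(y, Rational(1, 2))) (Function('a')(y) = Pow(Mul(2, y), Rational(1, 2)) = Mul(Pow(2, Rational(1, 2)), Pow(y, Rational(1, 2))))
Add(Add(-78, -59), Function('a')(Function('x')(k, -5))) = Add(Add(-78, -59), Mul(Pow(2, Rational(1, 2)), Pow(Add(-2, 1), Rational(1, 2)))) = Add(-137, Mul(Pow(2, Rational(1, 2)), Pow(-1, Rational(1, 2)))) = Add(-137, Mul(Pow(2, Rational(1, 2)), I)) = Add(-137, Mul(I, Pow(2, Rational(1, 2))))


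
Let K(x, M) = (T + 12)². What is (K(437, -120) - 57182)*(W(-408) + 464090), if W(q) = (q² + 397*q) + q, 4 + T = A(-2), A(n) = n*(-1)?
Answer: -26724079940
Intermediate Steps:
A(n) = -n
T = -2 (T = -4 - 1*(-2) = -4 + 2 = -2)
W(q) = q² + 398*q
K(x, M) = 100 (K(x, M) = (-2 + 12)² = 10² = 100)
(K(437, -120) - 57182)*(W(-408) + 464090) = (100 - 57182)*(-408*(398 - 408) + 464090) = -57082*(-408*(-10) + 464090) = -57082*(4080 + 464090) = -57082*468170 = -26724079940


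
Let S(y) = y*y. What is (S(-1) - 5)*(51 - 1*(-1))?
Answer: -208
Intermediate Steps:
S(y) = y**2
(S(-1) - 5)*(51 - 1*(-1)) = ((-1)**2 - 5)*(51 - 1*(-1)) = (1 - 5)*(51 + 1) = -4*52 = -208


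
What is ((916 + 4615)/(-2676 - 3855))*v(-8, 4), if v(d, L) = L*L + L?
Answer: -110620/6531 ≈ -16.938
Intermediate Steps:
v(d, L) = L + L**2 (v(d, L) = L**2 + L = L + L**2)
((916 + 4615)/(-2676 - 3855))*v(-8, 4) = ((916 + 4615)/(-2676 - 3855))*(4*(1 + 4)) = (5531/(-6531))*(4*5) = (5531*(-1/6531))*20 = -5531/6531*20 = -110620/6531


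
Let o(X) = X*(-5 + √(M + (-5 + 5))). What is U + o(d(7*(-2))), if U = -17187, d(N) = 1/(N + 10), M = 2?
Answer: -68743/4 - √2/4 ≈ -17186.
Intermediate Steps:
d(N) = 1/(10 + N)
o(X) = X*(-5 + √2) (o(X) = X*(-5 + √(2 + (-5 + 5))) = X*(-5 + √(2 + 0)) = X*(-5 + √2))
U + o(d(7*(-2))) = -17187 + (-5 + √2)/(10 + 7*(-2)) = -17187 + (-5 + √2)/(10 - 14) = -17187 + (-5 + √2)/(-4) = -17187 - (-5 + √2)/4 = -17187 + (5/4 - √2/4) = -68743/4 - √2/4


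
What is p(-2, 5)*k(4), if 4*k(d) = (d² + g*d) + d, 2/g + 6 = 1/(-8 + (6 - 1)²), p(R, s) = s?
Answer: 2355/101 ≈ 23.317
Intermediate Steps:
g = -34/101 (g = 2/(-6 + 1/(-8 + (6 - 1)²)) = 2/(-6 + 1/(-8 + 5²)) = 2/(-6 + 1/(-8 + 25)) = 2/(-6 + 1/17) = 2/(-101/17) = 2*(-17/101) = -34/101 ≈ -0.33663)
k(d) = d²/4 + 67*d/404 (k(d) = ((d² - 34*d/101) + d)/4 = (d² + 67*d/101)/4 = d²/4 + 67*d/404)
p(-2, 5)*k(4) = 5*((1/404)*4*(67 + 101*4)) = 5*((1/404)*4*(67 + 404)) = 5*((1/404)*4*471) = 5*(471/101) = 2355/101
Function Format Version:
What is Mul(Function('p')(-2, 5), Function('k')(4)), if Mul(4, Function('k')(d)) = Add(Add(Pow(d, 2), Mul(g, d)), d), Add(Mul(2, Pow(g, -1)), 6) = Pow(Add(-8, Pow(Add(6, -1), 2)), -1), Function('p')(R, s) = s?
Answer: Rational(2355, 101) ≈ 23.317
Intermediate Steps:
g = Rational(-34, 101) (g = Mul(2, Pow(Add(-6, Pow(Add(-8, Pow(Add(6, -1), 2)), -1)), -1)) = Mul(2, Pow(Add(-6, Pow(Add(-8, Pow(5, 2)), -1)), -1)) = Mul(2, Pow(Add(-6, Pow(Add(-8, 25), -1)), -1)) = Mul(2, Pow(Add(-6, Pow(17, -1)), -1)) = Mul(2, Pow(Add(-6, Rational(1, 17)), -1)) = Mul(2, Pow(Rational(-101, 17), -1)) = Mul(2, Rational(-17, 101)) = Rational(-34, 101) ≈ -0.33663)
Function('k')(d) = Add(Mul(Rational(1, 4), Pow(d, 2)), Mul(Rational(67, 404), d)) (Function('k')(d) = Mul(Rational(1, 4), Add(Add(Pow(d, 2), Mul(Rational(-34, 101), d)), d)) = Mul(Rational(1, 4), Add(Pow(d, 2), Mul(Rational(67, 101), d))) = Add(Mul(Rational(1, 4), Pow(d, 2)), Mul(Rational(67, 404), d)))
Mul(Function('p')(-2, 5), Function('k')(4)) = Mul(5, Mul(Rational(1, 404), 4, Add(67, Mul(101, 4)))) = Mul(5, Mul(Rational(1, 404), 4, Add(67, 404))) = Mul(5, Mul(Rational(1, 404), 4, 471)) = Mul(5, Rational(471, 101)) = Rational(2355, 101)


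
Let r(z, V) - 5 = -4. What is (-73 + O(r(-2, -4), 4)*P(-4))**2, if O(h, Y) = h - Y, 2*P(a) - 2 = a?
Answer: 4900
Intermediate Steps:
r(z, V) = 1 (r(z, V) = 5 - 4 = 1)
P(a) = 1 + a/2
(-73 + O(r(-2, -4), 4)*P(-4))**2 = (-73 + (1 - 1*4)*(1 + (1/2)*(-4)))**2 = (-73 + (1 - 4)*(1 - 2))**2 = (-73 - 3*(-1))**2 = (-73 + 3)**2 = (-70)**2 = 4900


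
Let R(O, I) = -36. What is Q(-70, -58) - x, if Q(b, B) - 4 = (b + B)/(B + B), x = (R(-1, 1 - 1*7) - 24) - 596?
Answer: 19172/29 ≈ 661.10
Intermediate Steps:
x = -656 (x = (-36 - 24) - 596 = -60 - 596 = -656)
Q(b, B) = 4 + (B + b)/(2*B) (Q(b, B) = 4 + (b + B)/(B + B) = 4 + (B + b)/((2*B)) = 4 + (B + b)*(1/(2*B)) = 4 + (B + b)/(2*B))
Q(-70, -58) - x = (½)*(-70 + 9*(-58))/(-58) - 1*(-656) = (½)*(-1/58)*(-70 - 522) + 656 = (½)*(-1/58)*(-592) + 656 = 148/29 + 656 = 19172/29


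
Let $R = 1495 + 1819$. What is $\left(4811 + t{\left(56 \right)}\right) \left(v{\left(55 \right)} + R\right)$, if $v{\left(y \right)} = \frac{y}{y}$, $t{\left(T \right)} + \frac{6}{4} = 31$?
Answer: $\frac{32092515}{2} \approx 1.6046 \cdot 10^{7}$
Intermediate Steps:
$R = 3314$
$t{\left(T \right)} = \frac{59}{2}$ ($t{\left(T \right)} = - \frac{3}{2} + 31 = \frac{59}{2}$)
$v{\left(y \right)} = 1$
$\left(4811 + t{\left(56 \right)}\right) \left(v{\left(55 \right)} + R\right) = \left(4811 + \frac{59}{2}\right) \left(1 + 3314\right) = \frac{9681}{2} \cdot 3315 = \frac{32092515}{2}$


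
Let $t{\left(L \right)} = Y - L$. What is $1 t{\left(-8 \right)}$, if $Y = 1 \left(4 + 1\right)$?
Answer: $13$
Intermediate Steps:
$Y = 5$ ($Y = 1 \cdot 5 = 5$)
$t{\left(L \right)} = 5 - L$
$1 t{\left(-8 \right)} = 1 \left(5 - -8\right) = 1 \left(5 + 8\right) = 1 \cdot 13 = 13$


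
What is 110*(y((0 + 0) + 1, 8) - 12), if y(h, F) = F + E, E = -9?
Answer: -1430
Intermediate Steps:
y(h, F) = -9 + F (y(h, F) = F - 9 = -9 + F)
110*(y((0 + 0) + 1, 8) - 12) = 110*((-9 + 8) - 12) = 110*(-1 - 12) = 110*(-13) = -1430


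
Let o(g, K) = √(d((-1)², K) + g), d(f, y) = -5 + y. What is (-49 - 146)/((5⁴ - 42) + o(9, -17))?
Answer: -113685/339902 + 195*I*√13/339902 ≈ -0.33446 + 0.0020685*I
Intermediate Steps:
o(g, K) = √(-5 + K + g) (o(g, K) = √((-5 + K) + g) = √(-5 + K + g))
(-49 - 146)/((5⁴ - 42) + o(9, -17)) = (-49 - 146)/((5⁴ - 42) + √(-5 - 17 + 9)) = -195/((625 - 42) + √(-13)) = -195/(583 + I*√13)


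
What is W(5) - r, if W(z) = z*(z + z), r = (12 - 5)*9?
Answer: -13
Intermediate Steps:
r = 63 (r = 7*9 = 63)
W(z) = 2*z**2 (W(z) = z*(2*z) = 2*z**2)
W(5) - r = 2*5**2 - 1*63 = 2*25 - 63 = 50 - 63 = -13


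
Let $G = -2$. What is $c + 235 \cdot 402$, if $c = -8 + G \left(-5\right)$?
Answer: $94472$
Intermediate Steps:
$c = 2$ ($c = -8 - -10 = -8 + 10 = 2$)
$c + 235 \cdot 402 = 2 + 235 \cdot 402 = 2 + 94470 = 94472$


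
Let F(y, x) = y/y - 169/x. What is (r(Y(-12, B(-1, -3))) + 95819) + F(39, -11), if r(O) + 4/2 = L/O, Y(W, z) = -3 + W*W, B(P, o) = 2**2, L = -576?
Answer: 49543737/517 ≈ 95829.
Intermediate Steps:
F(y, x) = 1 - 169/x
B(P, o) = 4
Y(W, z) = -3 + W**2
r(O) = -2 - 576/O
(r(Y(-12, B(-1, -3))) + 95819) + F(39, -11) = ((-2 - 576/(-3 + (-12)**2)) + 95819) + (-169 - 11)/(-11) = ((-2 - 576/(-3 + 144)) + 95819) - 1/11*(-180) = ((-2 - 576/141) + 95819) + 180/11 = ((-2 - 576*1/141) + 95819) + 180/11 = ((-2 - 192/47) + 95819) + 180/11 = (-286/47 + 95819) + 180/11 = 4503207/47 + 180/11 = 49543737/517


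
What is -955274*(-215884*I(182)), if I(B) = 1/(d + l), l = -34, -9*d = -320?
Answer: 928027674972/7 ≈ 1.3258e+11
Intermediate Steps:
d = 320/9 (d = -⅑*(-320) = 320/9 ≈ 35.556)
I(B) = 9/14 (I(B) = 1/(320/9 - 34) = 1/(14/9) = 9/14)
-955274*(-215884*I(182)) = -955274/(1/((9/14)*(-215884))) = -955274/((14/9)*(-1/215884)) = -955274/(-7/971478) = -955274*(-971478/7) = 928027674972/7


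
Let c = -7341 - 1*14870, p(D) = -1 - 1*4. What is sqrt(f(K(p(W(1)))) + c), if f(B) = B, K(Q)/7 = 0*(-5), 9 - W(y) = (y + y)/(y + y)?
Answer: I*sqrt(22211) ≈ 149.03*I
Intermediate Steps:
W(y) = 8 (W(y) = 9 - (y + y)/(y + y) = 9 - 2*y/(2*y) = 9 - 2*y*1/(2*y) = 9 - 1*1 = 9 - 1 = 8)
p(D) = -5 (p(D) = -1 - 4 = -5)
K(Q) = 0 (K(Q) = 7*(0*(-5)) = 7*0 = 0)
c = -22211 (c = -7341 - 14870 = -22211)
sqrt(f(K(p(W(1)))) + c) = sqrt(0 - 22211) = sqrt(-22211) = I*sqrt(22211)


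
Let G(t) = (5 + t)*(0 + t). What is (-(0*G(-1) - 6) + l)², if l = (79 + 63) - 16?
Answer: 17424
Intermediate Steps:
G(t) = t*(5 + t) (G(t) = (5 + t)*t = t*(5 + t))
l = 126 (l = 142 - 16 = 126)
(-(0*G(-1) - 6) + l)² = (-(0*(-(5 - 1)) - 6) + 126)² = (-(0*(-1*4) - 6) + 126)² = (-(0*(-4) - 6) + 126)² = (-(0 - 6) + 126)² = (-1*(-6) + 126)² = (6 + 126)² = 132² = 17424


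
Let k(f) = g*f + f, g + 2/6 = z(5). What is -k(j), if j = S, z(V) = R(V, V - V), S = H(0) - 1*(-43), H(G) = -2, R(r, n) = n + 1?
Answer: -205/3 ≈ -68.333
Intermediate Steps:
R(r, n) = 1 + n
S = 41 (S = -2 - 1*(-43) = -2 + 43 = 41)
z(V) = 1 (z(V) = 1 + (V - V) = 1 + 0 = 1)
g = ⅔ (g = -⅓ + 1 = ⅔ ≈ 0.66667)
j = 41
k(f) = 5*f/3 (k(f) = 2*f/3 + f = 5*f/3)
-k(j) = -5*41/3 = -1*205/3 = -205/3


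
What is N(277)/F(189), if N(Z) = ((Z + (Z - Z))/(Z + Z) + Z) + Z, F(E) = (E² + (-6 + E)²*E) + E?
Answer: 1109/12730662 ≈ 8.7113e-5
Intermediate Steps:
F(E) = E + E² + E*(-6 + E)² (F(E) = (E² + E*(-6 + E)²) + E = E + E² + E*(-6 + E)²)
N(Z) = ½ + 2*Z (N(Z) = ((Z + 0)/((2*Z)) + Z) + Z = (Z*(1/(2*Z)) + Z) + Z = (½ + Z) + Z = ½ + 2*Z)
N(277)/F(189) = (½ + 2*277)/((189*(1 + 189 + (-6 + 189)²))) = (½ + 554)/((189*(1 + 189 + 183²))) = 1109/(2*((189*(1 + 189 + 33489)))) = 1109/(2*((189*33679))) = (1109/2)/6365331 = (1109/2)*(1/6365331) = 1109/12730662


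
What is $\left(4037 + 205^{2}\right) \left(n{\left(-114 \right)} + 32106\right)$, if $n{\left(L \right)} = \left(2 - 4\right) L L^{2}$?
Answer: $137964626028$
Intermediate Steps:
$n{\left(L \right)} = - 2 L^{3}$ ($n{\left(L \right)} = - 2 L L^{2} = - 2 L^{3}$)
$\left(4037 + 205^{2}\right) \left(n{\left(-114 \right)} + 32106\right) = \left(4037 + 205^{2}\right) \left(- 2 \left(-114\right)^{3} + 32106\right) = \left(4037 + 42025\right) \left(\left(-2\right) \left(-1481544\right) + 32106\right) = 46062 \left(2963088 + 32106\right) = 46062 \cdot 2995194 = 137964626028$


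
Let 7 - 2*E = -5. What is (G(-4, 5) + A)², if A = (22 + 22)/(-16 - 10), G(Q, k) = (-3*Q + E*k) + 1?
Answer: 288369/169 ≈ 1706.3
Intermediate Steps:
E = 6 (E = 7/2 - ½*(-5) = 7/2 + 5/2 = 6)
G(Q, k) = 1 - 3*Q + 6*k (G(Q, k) = (-3*Q + 6*k) + 1 = 1 - 3*Q + 6*k)
A = -22/13 (A = 44/(-26) = 44*(-1/26) = -22/13 ≈ -1.6923)
(G(-4, 5) + A)² = ((1 - 3*(-4) + 6*5) - 22/13)² = ((1 + 12 + 30) - 22/13)² = (43 - 22/13)² = (537/13)² = 288369/169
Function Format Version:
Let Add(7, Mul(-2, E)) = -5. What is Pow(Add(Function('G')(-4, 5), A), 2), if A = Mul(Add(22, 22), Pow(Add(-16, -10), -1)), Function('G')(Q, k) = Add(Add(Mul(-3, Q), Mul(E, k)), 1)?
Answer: Rational(288369, 169) ≈ 1706.3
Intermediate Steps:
E = 6 (E = Add(Rational(7, 2), Mul(Rational(-1, 2), -5)) = Add(Rational(7, 2), Rational(5, 2)) = 6)
Function('G')(Q, k) = Add(1, Mul(-3, Q), Mul(6, k)) (Function('G')(Q, k) = Add(Add(Mul(-3, Q), Mul(6, k)), 1) = Add(1, Mul(-3, Q), Mul(6, k)))
A = Rational(-22, 13) (A = Mul(44, Pow(-26, -1)) = Mul(44, Rational(-1, 26)) = Rational(-22, 13) ≈ -1.6923)
Pow(Add(Function('G')(-4, 5), A), 2) = Pow(Add(Add(1, Mul(-3, -4), Mul(6, 5)), Rational(-22, 13)), 2) = Pow(Add(Add(1, 12, 30), Rational(-22, 13)), 2) = Pow(Add(43, Rational(-22, 13)), 2) = Pow(Rational(537, 13), 2) = Rational(288369, 169)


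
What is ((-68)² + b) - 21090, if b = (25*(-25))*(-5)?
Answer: -13341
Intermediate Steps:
b = 3125 (b = -625*(-5) = 3125)
((-68)² + b) - 21090 = ((-68)² + 3125) - 21090 = (4624 + 3125) - 21090 = 7749 - 21090 = -13341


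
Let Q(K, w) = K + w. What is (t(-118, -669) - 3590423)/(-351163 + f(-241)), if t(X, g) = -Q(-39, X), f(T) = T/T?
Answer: 1795133/175581 ≈ 10.224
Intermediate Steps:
f(T) = 1
t(X, g) = 39 - X (t(X, g) = -(-39 + X) = 39 - X)
(t(-118, -669) - 3590423)/(-351163 + f(-241)) = ((39 - 1*(-118)) - 3590423)/(-351163 + 1) = ((39 + 118) - 3590423)/(-351162) = (157 - 3590423)*(-1/351162) = -3590266*(-1/351162) = 1795133/175581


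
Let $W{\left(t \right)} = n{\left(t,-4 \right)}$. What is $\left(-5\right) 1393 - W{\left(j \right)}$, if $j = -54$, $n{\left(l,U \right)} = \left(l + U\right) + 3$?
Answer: $-6910$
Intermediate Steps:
$n{\left(l,U \right)} = 3 + U + l$ ($n{\left(l,U \right)} = \left(U + l\right) + 3 = 3 + U + l$)
$W{\left(t \right)} = -1 + t$ ($W{\left(t \right)} = 3 - 4 + t = -1 + t$)
$\left(-5\right) 1393 - W{\left(j \right)} = \left(-5\right) 1393 - \left(-1 - 54\right) = -6965 - -55 = -6965 + 55 = -6910$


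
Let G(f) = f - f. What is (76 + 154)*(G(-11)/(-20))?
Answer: 0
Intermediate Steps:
G(f) = 0
(76 + 154)*(G(-11)/(-20)) = (76 + 154)*(0/(-20)) = 230*(0*(-1/20)) = 230*0 = 0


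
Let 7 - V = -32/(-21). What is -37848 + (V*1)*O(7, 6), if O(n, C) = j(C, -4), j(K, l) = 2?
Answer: -794578/21 ≈ -37837.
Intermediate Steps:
V = 115/21 (V = 7 - (-32)/(-21) = 7 - (-32)*(-1)/21 = 7 - 1*32/21 = 7 - 32/21 = 115/21 ≈ 5.4762)
O(n, C) = 2
-37848 + (V*1)*O(7, 6) = -37848 + ((115/21)*1)*2 = -37848 + (115/21)*2 = -37848 + 230/21 = -794578/21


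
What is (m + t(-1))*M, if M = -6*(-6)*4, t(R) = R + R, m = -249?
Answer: -36144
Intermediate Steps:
t(R) = 2*R
M = 144 (M = 36*4 = 144)
(m + t(-1))*M = (-249 + 2*(-1))*144 = (-249 - 2)*144 = -251*144 = -36144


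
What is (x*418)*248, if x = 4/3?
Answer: 414656/3 ≈ 1.3822e+5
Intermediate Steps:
x = 4/3 (x = 4*(⅓) = 4/3 ≈ 1.3333)
(x*418)*248 = ((4/3)*418)*248 = (1672/3)*248 = 414656/3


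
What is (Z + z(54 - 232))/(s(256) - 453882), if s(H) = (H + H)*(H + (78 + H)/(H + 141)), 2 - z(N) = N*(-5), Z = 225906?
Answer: -44666073/63992281 ≈ -0.69799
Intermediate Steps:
z(N) = 2 + 5*N (z(N) = 2 - N*(-5) = 2 - (-5)*N = 2 + 5*N)
s(H) = 2*H*(H + (78 + H)/(141 + H)) (s(H) = (2*H)*(H + (78 + H)/(141 + H)) = 2*H*(H + (78 + H)/(141 + H)))
(Z + z(54 - 232))/(s(256) - 453882) = (225906 + (2 + 5*(54 - 232)))/(2*256*(78 + 256² + 142*256)/(141 + 256) - 453882) = (225906 + (2 + 5*(-178)))/(2*256*(78 + 65536 + 36352)/397 - 453882) = (225906 + (2 - 890))/(2*256*(1/397)*101966 - 453882) = (225906 - 888)/(52206592/397 - 453882) = 225018/(-127984562/397) = 225018*(-397/127984562) = -44666073/63992281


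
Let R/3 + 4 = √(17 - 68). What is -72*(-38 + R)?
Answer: 3600 - 216*I*√51 ≈ 3600.0 - 1542.5*I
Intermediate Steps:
R = -12 + 3*I*√51 (R = -12 + 3*√(17 - 68) = -12 + 3*√(-51) = -12 + 3*(I*√51) = -12 + 3*I*√51 ≈ -12.0 + 21.424*I)
-72*(-38 + R) = -72*(-38 + (-12 + 3*I*√51)) = -72*(-50 + 3*I*√51) = 3600 - 216*I*√51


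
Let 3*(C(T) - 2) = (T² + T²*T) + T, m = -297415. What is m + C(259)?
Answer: 5516360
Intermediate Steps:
C(T) = 2 + T/3 + T²/3 + T³/3 (C(T) = 2 + ((T² + T²*T) + T)/3 = 2 + ((T² + T³) + T)/3 = 2 + (T + T² + T³)/3 = 2 + (T/3 + T²/3 + T³/3) = 2 + T/3 + T²/3 + T³/3)
m + C(259) = -297415 + (2 + (⅓)*259 + (⅓)*259² + (⅓)*259³) = -297415 + (2 + 259/3 + (⅓)*67081 + (⅓)*17373979) = -297415 + (2 + 259/3 + 67081/3 + 17373979/3) = -297415 + 5813775 = 5516360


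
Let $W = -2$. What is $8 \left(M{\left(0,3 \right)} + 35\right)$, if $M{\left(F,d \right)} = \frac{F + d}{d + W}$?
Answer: $304$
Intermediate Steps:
$M{\left(F,d \right)} = \frac{F + d}{-2 + d}$ ($M{\left(F,d \right)} = \frac{F + d}{d - 2} = \frac{F + d}{-2 + d}$)
$8 \left(M{\left(0,3 \right)} + 35\right) = 8 \left(\frac{0 + 3}{-2 + 3} + 35\right) = 8 \left(1^{-1} \cdot 3 + 35\right) = 8 \left(1 \cdot 3 + 35\right) = 8 \left(3 + 35\right) = 8 \cdot 38 = 304$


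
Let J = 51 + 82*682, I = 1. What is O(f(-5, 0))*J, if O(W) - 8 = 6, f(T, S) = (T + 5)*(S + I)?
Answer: 783650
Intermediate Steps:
f(T, S) = (1 + S)*(5 + T) (f(T, S) = (T + 5)*(S + 1) = (5 + T)*(1 + S) = (1 + S)*(5 + T))
J = 55975 (J = 51 + 55924 = 55975)
O(W) = 14 (O(W) = 8 + 6 = 14)
O(f(-5, 0))*J = 14*55975 = 783650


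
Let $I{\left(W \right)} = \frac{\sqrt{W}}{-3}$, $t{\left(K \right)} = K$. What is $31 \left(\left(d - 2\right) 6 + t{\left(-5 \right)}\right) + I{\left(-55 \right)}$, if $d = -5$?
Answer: $-1457 - \frac{i \sqrt{55}}{3} \approx -1457.0 - 2.4721 i$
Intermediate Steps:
$I{\left(W \right)} = - \frac{\sqrt{W}}{3}$
$31 \left(\left(d - 2\right) 6 + t{\left(-5 \right)}\right) + I{\left(-55 \right)} = 31 \left(\left(-5 - 2\right) 6 - 5\right) - \frac{\sqrt{-55}}{3} = 31 \left(\left(-7\right) 6 - 5\right) - \frac{i \sqrt{55}}{3} = 31 \left(-42 - 5\right) - \frac{i \sqrt{55}}{3} = 31 \left(-47\right) - \frac{i \sqrt{55}}{3} = -1457 - \frac{i \sqrt{55}}{3}$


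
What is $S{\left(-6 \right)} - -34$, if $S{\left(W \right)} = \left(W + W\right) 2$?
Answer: $10$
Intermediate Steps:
$S{\left(W \right)} = 4 W$ ($S{\left(W \right)} = 2 W 2 = 4 W$)
$S{\left(-6 \right)} - -34 = 4 \left(-6\right) - -34 = -24 + 34 = 10$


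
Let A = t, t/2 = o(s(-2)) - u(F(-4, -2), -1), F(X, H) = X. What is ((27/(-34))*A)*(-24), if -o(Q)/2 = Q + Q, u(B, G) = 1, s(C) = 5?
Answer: -13608/17 ≈ -800.47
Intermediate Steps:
o(Q) = -4*Q (o(Q) = -2*(Q + Q) = -4*Q)
t = -42 (t = 2*(-4*5 - 1*1) = 2*(-20 - 1) = 2*(-21) = -42)
A = -42
((27/(-34))*A)*(-24) = ((27/(-34))*(-42))*(-24) = ((27*(-1/34))*(-42))*(-24) = -27/34*(-42)*(-24) = (567/17)*(-24) = -13608/17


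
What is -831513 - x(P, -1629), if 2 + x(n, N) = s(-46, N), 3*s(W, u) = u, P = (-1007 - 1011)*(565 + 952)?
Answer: -830968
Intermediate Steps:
P = -3061306 (P = -2018*1517 = -3061306)
s(W, u) = u/3
x(n, N) = -2 + N/3
-831513 - x(P, -1629) = -831513 - (-2 + (1/3)*(-1629)) = -831513 - (-2 - 543) = -831513 - 1*(-545) = -831513 + 545 = -830968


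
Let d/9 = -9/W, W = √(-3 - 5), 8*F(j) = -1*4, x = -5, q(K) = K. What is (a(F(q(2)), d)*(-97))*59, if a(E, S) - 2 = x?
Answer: 17169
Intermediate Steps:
F(j) = -½ (F(j) = (-1*4)/8 = (⅛)*(-4) = -½)
W = 2*I*√2 (W = √(-8) = 2*I*√2 ≈ 2.8284*I)
d = 81*I*√2/4 (d = 9*(-9*(-I*√2/4)) = 9*(-(-9)*I*√2/4) = 9*(9*I*√2/4) = 81*I*√2/4 ≈ 28.638*I)
a(E, S) = -3 (a(E, S) = 2 - 5 = -3)
(a(F(q(2)), d)*(-97))*59 = -3*(-97)*59 = 291*59 = 17169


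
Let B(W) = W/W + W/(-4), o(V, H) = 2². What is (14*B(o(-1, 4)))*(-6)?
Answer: 0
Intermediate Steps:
o(V, H) = 4
B(W) = 1 - W/4 (B(W) = 1 + W*(-¼) = 1 - W/4)
(14*B(o(-1, 4)))*(-6) = (14*(1 - ¼*4))*(-6) = (14*(1 - 1))*(-6) = (14*0)*(-6) = 0*(-6) = 0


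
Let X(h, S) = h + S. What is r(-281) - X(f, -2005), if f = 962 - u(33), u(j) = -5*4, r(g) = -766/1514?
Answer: 774028/757 ≈ 1022.5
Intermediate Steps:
r(g) = -383/757 (r(g) = -766*1/1514 = -383/757)
u(j) = -20
f = 982 (f = 962 - 1*(-20) = 962 + 20 = 982)
X(h, S) = S + h
r(-281) - X(f, -2005) = -383/757 - (-2005 + 982) = -383/757 - 1*(-1023) = -383/757 + 1023 = 774028/757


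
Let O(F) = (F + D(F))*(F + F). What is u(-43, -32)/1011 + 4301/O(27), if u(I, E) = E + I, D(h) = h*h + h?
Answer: 392387/14249034 ≈ 0.027538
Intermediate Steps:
D(h) = h + h**2 (D(h) = h**2 + h = h + h**2)
O(F) = 2*F*(F + F*(1 + F)) (O(F) = (F + F*(1 + F))*(F + F) = (F + F*(1 + F))*(2*F) = 2*F*(F + F*(1 + F)))
u(-43, -32)/1011 + 4301/O(27) = (-32 - 43)/1011 + 4301/((2*27**2*(2 + 27))) = -75*1/1011 + 4301/((2*729*29)) = -25/337 + 4301/42282 = 392387/14249034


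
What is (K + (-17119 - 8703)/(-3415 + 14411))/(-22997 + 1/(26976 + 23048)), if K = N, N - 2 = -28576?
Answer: 1309901476052/1054151632441 ≈ 1.2426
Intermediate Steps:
N = -28574 (N = 2 - 28576 = -28574)
K = -28574
(K + (-17119 - 8703)/(-3415 + 14411))/(-22997 + 1/(26976 + 23048)) = (-28574 + (-17119 - 8703)/(-3415 + 14411))/(-22997 + 1/(26976 + 23048)) = (-28574 - 25822/10996)/(-22997 + 1/50024) = (-28574 - 25822*1/10996)/(-22997 + 1/50024) = (-28574 - 12911/5498)/(-1150401927/50024) = -157112763/5498*(-50024/1150401927) = 1309901476052/1054151632441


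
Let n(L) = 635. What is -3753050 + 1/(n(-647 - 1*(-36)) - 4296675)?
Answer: -16123252922001/4296040 ≈ -3.7530e+6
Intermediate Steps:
-3753050 + 1/(n(-647 - 1*(-36)) - 4296675) = -3753050 + 1/(635 - 4296675) = -3753050 + 1/(-4296040) = -3753050 - 1/4296040 = -16123252922001/4296040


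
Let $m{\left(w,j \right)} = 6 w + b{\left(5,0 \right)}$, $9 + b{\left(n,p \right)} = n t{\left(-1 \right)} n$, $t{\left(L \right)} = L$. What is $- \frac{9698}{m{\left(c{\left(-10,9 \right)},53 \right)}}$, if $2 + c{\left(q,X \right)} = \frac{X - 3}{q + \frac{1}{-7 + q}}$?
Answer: $\frac{92131}{471} \approx 195.61$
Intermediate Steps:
$c{\left(q,X \right)} = -2 + \frac{-3 + X}{q + \frac{1}{-7 + q}}$ ($c{\left(q,X \right)} = -2 + \frac{X - 3}{q + \frac{1}{-7 + q}} = -2 + \frac{-3 + X}{q + \frac{1}{-7 + q}}$)
$b{\left(n,p \right)} = -9 - n^{2}$ ($b{\left(n,p \right)} = -9 + n \left(-1\right) n = -9 + - n n = -9 - n^{2}$)
$m{\left(w,j \right)} = -34 + 6 w$ ($m{\left(w,j \right)} = 6 w - 34 = -34 + 6 w$)
$- \frac{9698}{m{\left(c{\left(-10,9 \right)},53 \right)}} = - \frac{9698}{-34 + 6 \frac{19 - 63 - 2 \left(-10\right)^{2} + 11 \left(-10\right) + 9 \left(-10\right)}{1 + \left(-10\right)^{2} - -70}} = - \frac{9698}{-34 + 6 \frac{19 - 63 - 200 - 110 - 90}{1 + 100 + 70}} = - \frac{9698}{-34 + 6 \frac{19 - 63 - 200 - 110 - 90}{171}} = - \frac{9698}{-34 + 6 \cdot \frac{1}{171} \left(-444\right)} = - \frac{9698}{-34 + 6 \left(- \frac{148}{57}\right)} = - \frac{9698}{-34 - \frac{296}{19}} = - \frac{9698}{- \frac{942}{19}} = \left(-9698\right) \left(- \frac{19}{942}\right) = \frac{92131}{471}$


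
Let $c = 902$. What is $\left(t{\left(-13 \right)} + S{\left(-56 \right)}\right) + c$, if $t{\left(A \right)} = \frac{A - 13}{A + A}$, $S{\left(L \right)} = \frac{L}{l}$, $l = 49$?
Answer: $\frac{6313}{7} \approx 901.86$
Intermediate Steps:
$S{\left(L \right)} = \frac{L}{49}$
$t{\left(A \right)} = \frac{-13 + A}{2 A}$
$\left(t{\left(-13 \right)} + S{\left(-56 \right)}\right) + c = \left(\frac{-13 - 13}{2 \left(-13\right)} + \frac{1}{49} \left(-56\right)\right) + 902 = \left(\frac{1}{2} \left(- \frac{1}{13}\right) \left(-26\right) - \frac{8}{7}\right) + 902 = \left(1 - \frac{8}{7}\right) + 902 = - \frac{1}{7} + 902 = \frac{6313}{7}$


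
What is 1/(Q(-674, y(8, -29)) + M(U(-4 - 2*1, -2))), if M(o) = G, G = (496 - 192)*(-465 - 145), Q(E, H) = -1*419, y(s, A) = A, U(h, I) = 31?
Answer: -1/185859 ≈ -5.3804e-6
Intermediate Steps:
Q(E, H) = -419
G = -185440 (G = 304*(-610) = -185440)
M(o) = -185440
1/(Q(-674, y(8, -29)) + M(U(-4 - 2*1, -2))) = 1/(-419 - 185440) = 1/(-185859) = -1/185859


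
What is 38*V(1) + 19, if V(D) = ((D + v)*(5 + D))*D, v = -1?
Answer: 19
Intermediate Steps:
V(D) = D*(-1 + D)*(5 + D) (V(D) = ((D - 1)*(5 + D))*D = ((-1 + D)*(5 + D))*D = D*(-1 + D)*(5 + D))
38*V(1) + 19 = 38*(1*(-5 + 1**2 + 4*1)) + 19 = 38*(1*(-5 + 1 + 4)) + 19 = 38*(1*0) + 19 = 38*0 + 19 = 0 + 19 = 19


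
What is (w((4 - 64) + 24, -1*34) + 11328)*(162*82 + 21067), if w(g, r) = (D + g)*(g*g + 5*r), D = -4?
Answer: -1158040912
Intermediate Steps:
w(g, r) = (-4 + g)*(g² + 5*r) (w(g, r) = (-4 + g)*(g*g + 5*r) = (-4 + g)*(g² + 5*r))
(w((4 - 64) + 24, -1*34) + 11328)*(162*82 + 21067) = ((((4 - 64) + 24)³ - (-20)*34 - 4*((4 - 64) + 24)² + 5*((4 - 64) + 24)*(-1*34)) + 11328)*(162*82 + 21067) = (((-60 + 24)³ - 20*(-34) - 4*(-60 + 24)² + 5*(-60 + 24)*(-34)) + 11328)*(13284 + 21067) = (((-36)³ + 680 - 4*(-36)² + 5*(-36)*(-34)) + 11328)*34351 = ((-46656 + 680 - 4*1296 + 6120) + 11328)*34351 = ((-46656 + 680 - 5184 + 6120) + 11328)*34351 = (-45040 + 11328)*34351 = -33712*34351 = -1158040912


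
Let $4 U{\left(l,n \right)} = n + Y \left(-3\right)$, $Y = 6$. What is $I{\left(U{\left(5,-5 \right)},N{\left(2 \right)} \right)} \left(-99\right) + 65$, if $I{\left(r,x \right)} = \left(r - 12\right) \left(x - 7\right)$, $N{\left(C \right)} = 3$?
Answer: $-6964$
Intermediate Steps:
$U{\left(l,n \right)} = - \frac{9}{2} + \frac{n}{4}$ ($U{\left(l,n \right)} = \frac{n + 6 \left(-3\right)}{4} = \frac{n - 18}{4} = \frac{-18 + n}{4} = - \frac{9}{2} + \frac{n}{4}$)
$I{\left(r,x \right)} = \left(-12 + r\right) \left(-7 + x\right)$
$I{\left(U{\left(5,-5 \right)},N{\left(2 \right)} \right)} \left(-99\right) + 65 = \left(84 - 36 - 7 \left(- \frac{9}{2} + \frac{1}{4} \left(-5\right)\right) + \left(- \frac{9}{2} + \frac{1}{4} \left(-5\right)\right) 3\right) \left(-99\right) + 65 = \left(84 - 36 - 7 \left(- \frac{9}{2} - \frac{5}{4}\right) + \left(- \frac{9}{2} - \frac{5}{4}\right) 3\right) \left(-99\right) + 65 = \left(84 - 36 - - \frac{161}{4} - \frac{69}{4}\right) \left(-99\right) + 65 = \left(84 - 36 + \frac{161}{4} - \frac{69}{4}\right) \left(-99\right) + 65 = 71 \left(-99\right) + 65 = -7029 + 65 = -6964$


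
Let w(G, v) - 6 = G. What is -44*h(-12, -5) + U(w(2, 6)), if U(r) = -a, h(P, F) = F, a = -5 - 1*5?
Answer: 230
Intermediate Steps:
a = -10 (a = -5 - 5 = -10)
w(G, v) = 6 + G
U(r) = 10 (U(r) = -1*(-10) = 10)
-44*h(-12, -5) + U(w(2, 6)) = -44*(-5) + 10 = 220 + 10 = 230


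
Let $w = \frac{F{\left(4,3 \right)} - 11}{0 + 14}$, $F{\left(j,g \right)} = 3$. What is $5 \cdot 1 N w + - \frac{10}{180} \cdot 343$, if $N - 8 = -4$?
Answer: $- \frac{3841}{126} \approx -30.484$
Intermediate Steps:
$N = 4$ ($N = 8 - 4 = 4$)
$w = - \frac{4}{7}$ ($w = \frac{3 - 11}{0 + 14} = - \frac{8}{14} = \left(-8\right) \frac{1}{14} = - \frac{4}{7} \approx -0.57143$)
$5 \cdot 1 N w + - \frac{10}{180} \cdot 343 = 5 \cdot 1 \cdot 4 \left(- \frac{4}{7}\right) + - \frac{10}{180} \cdot 343 = 5 \cdot 4 \left(- \frac{4}{7}\right) + \left(-10\right) \frac{1}{180} \cdot 343 = 5 \left(- \frac{16}{7}\right) - \frac{343}{18} = - \frac{80}{7} - \frac{343}{18} = - \frac{3841}{126}$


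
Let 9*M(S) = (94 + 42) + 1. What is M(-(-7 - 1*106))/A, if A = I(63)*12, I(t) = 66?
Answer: 137/7128 ≈ 0.019220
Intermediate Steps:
M(S) = 137/9 (M(S) = ((94 + 42) + 1)/9 = (136 + 1)/9 = (1/9)*137 = 137/9)
A = 792 (A = 66*12 = 792)
M(-(-7 - 1*106))/A = (137/9)/792 = (137/9)*(1/792) = 137/7128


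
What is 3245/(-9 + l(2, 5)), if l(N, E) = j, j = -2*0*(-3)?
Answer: -3245/9 ≈ -360.56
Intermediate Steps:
j = 0 (j = 0*(-3) = 0)
l(N, E) = 0
3245/(-9 + l(2, 5)) = 3245/(-9 + 0) = 3245/(-9) = -1/9*3245 = -3245/9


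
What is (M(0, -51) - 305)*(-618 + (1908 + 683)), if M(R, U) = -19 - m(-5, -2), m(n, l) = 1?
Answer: -641225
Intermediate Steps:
M(R, U) = -20 (M(R, U) = -19 - 1*1 = -19 - 1 = -20)
(M(0, -51) - 305)*(-618 + (1908 + 683)) = (-20 - 305)*(-618 + (1908 + 683)) = -325*(-618 + 2591) = -325*1973 = -641225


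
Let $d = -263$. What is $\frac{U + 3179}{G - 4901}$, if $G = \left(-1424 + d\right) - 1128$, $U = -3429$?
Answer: $\frac{125}{3858} \approx 0.0324$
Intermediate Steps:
$G = -2815$ ($G = \left(-1424 - 263\right) - 1128 = -1687 - 1128 = -2815$)
$\frac{U + 3179}{G - 4901} = \frac{-3429 + 3179}{-2815 - 4901} = - \frac{250}{-7716} = \left(-250\right) \left(- \frac{1}{7716}\right) = \frac{125}{3858}$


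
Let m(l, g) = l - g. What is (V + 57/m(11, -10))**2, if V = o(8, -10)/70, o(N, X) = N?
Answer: 9801/1225 ≈ 8.0008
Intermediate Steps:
V = 4/35 (V = 8/70 = 8*(1/70) = 4/35 ≈ 0.11429)
(V + 57/m(11, -10))**2 = (4/35 + 57/(11 - 1*(-10)))**2 = (4/35 + 57/(11 + 10))**2 = (4/35 + 57/21)**2 = (4/35 + 57*(1/21))**2 = (4/35 + 19/7)**2 = (99/35)**2 = 9801/1225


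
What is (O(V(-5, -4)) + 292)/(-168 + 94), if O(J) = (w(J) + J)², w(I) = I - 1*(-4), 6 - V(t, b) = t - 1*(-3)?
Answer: -346/37 ≈ -9.3513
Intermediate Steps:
V(t, b) = 3 - t (V(t, b) = 6 - (t - 1*(-3)) = 6 - (t + 3) = 6 - (3 + t) = 6 + (-3 - t) = 3 - t)
w(I) = 4 + I (w(I) = I + 4 = 4 + I)
O(J) = (4 + 2*J)² (O(J) = ((4 + J) + J)² = (4 + 2*J)²)
(O(V(-5, -4)) + 292)/(-168 + 94) = (4*(2 + (3 - 1*(-5)))² + 292)/(-168 + 94) = (4*(2 + (3 + 5))² + 292)/(-74) = (4*(2 + 8)² + 292)*(-1/74) = (4*10² + 292)*(-1/74) = (4*100 + 292)*(-1/74) = (400 + 292)*(-1/74) = 692*(-1/74) = -346/37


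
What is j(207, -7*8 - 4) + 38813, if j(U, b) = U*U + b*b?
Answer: 85262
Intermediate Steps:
j(U, b) = U**2 + b**2
j(207, -7*8 - 4) + 38813 = (207**2 + (-7*8 - 4)**2) + 38813 = (42849 + (-56 - 4)**2) + 38813 = (42849 + (-60)**2) + 38813 = (42849 + 3600) + 38813 = 46449 + 38813 = 85262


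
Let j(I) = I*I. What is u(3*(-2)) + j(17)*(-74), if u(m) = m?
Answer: -21392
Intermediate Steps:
j(I) = I²
u(3*(-2)) + j(17)*(-74) = 3*(-2) + 17²*(-74) = -6 + 289*(-74) = -6 - 21386 = -21392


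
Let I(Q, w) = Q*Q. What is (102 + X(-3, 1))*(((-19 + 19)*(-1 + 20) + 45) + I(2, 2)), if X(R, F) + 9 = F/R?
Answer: 13622/3 ≈ 4540.7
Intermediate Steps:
X(R, F) = -9 + F/R
I(Q, w) = Q²
(102 + X(-3, 1))*(((-19 + 19)*(-1 + 20) + 45) + I(2, 2)) = (102 + (-9 + 1/(-3)))*(((-19 + 19)*(-1 + 20) + 45) + 2²) = (102 + (-9 + 1*(-⅓)))*((0*19 + 45) + 4) = (102 + (-9 - ⅓))*((0 + 45) + 4) = (102 - 28/3)*(45 + 4) = (278/3)*49 = 13622/3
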